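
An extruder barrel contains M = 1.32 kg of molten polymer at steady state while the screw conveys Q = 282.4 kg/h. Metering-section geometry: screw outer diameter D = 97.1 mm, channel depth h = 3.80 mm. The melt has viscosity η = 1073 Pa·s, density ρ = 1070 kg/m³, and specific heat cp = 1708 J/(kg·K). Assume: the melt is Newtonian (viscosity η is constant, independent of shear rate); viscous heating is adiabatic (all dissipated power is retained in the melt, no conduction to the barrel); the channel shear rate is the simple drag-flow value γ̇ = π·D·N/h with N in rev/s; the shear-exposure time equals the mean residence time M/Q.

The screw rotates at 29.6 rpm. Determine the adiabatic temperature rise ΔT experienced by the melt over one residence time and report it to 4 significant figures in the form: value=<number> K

Convert throughput: Q = 282.4 kg/h = 282.4/3600 = 0.0784444 kg/s
Mean residence time: t_res = M/Q_s = 1.32 kg / 0.0784444 kg/s = 16.8272 s
Convert to SI: D = 0.0971 m, h = 0.0038 m, N = 29.6/60 = 0.493333 rev/s
γ̇ = π D N / h = (π)(0.0971)(0.493333) / 0.0038 = 39.6028 s⁻¹
Adiabatic rise: ΔT = η γ̇² t_res / (ρ cp) = 1073·(39.6028)²·16.8272 / (1070·1708) = 15.495 K

value=15.50 K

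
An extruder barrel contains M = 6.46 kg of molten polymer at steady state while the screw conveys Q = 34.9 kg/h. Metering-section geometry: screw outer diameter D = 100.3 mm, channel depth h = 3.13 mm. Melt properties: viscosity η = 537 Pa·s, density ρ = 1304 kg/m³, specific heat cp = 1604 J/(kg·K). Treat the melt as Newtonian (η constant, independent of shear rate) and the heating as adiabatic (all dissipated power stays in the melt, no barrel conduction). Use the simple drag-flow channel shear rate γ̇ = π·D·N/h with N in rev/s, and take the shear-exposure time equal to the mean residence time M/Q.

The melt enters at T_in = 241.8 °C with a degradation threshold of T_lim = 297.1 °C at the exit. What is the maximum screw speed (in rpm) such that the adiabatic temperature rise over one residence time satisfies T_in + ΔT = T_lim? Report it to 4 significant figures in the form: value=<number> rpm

value=10.72 rpm

Q_s = Q / 3600 = 34.9 / 3600 = 0.00969444 kg/s
t_res = M / Q_s = 6.46 ÷ 0.00969444 = 666.361 s
D = 100.3 mm = 0.1003 m;  h = 3.13 mm = 0.00313 m
ΔT_a = T_lim − T_in = 297.1 − 241.8 = 55.3 K
Invert ΔT = ηγ̇²t_res/(ρcp) for γ̇: γ̇_max² = ΔT_a ρ cp / (η t_res) = 55.3·1304·1604 / (537·666.361) = 323.239 s⁻²
γ̇_max = sqrt(323.239) = 17.9788 s⁻¹
N_max = γ̇_max h / (πD) = 17.9788·0.00313/(π·0.1003) = 0.178589 rev/s → ×60 = 10.7154 rpm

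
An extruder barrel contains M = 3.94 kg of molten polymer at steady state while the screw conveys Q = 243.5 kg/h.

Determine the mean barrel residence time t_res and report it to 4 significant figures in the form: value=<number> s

Throughput in SI: Q_s = 243.5 kg/h ÷ 3600 s/h = 0.0676389 kg/s
t_res = M / Q_s = 3.94 / 0.0676389 = 58.2505 s

value=58.25 s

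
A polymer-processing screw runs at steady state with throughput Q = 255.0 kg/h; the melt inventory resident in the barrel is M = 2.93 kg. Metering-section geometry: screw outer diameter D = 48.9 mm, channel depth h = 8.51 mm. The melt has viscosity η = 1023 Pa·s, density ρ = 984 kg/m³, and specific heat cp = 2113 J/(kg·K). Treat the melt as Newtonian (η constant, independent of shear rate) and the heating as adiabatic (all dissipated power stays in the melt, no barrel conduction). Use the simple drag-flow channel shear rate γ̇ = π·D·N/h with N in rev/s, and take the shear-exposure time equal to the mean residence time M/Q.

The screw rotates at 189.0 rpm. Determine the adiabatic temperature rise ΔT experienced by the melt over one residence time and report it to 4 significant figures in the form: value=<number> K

Convert throughput: Q = 255.0 kg/h = 255.0/3600 = 0.0708333 kg/s
t_res = M / Q_s = 2.93 ÷ 0.0708333 = 41.3647 s
Geometry in metres: D = 48.9 mm → 0.0489 m, h = 8.51 mm → 0.00851 m; screw speed N = 189.0 rpm = 3.15 rev/s
Shear rate: γ̇ = πDN/h = π·0.0489·3.15/0.00851 = 56.8643 s⁻¹
ΔT = η·γ̇²·t_res / (ρ·cp) = 1023 · (56.8643)² · 41.3647 / (984 · 2113) = 65.8098 K

value=65.81 K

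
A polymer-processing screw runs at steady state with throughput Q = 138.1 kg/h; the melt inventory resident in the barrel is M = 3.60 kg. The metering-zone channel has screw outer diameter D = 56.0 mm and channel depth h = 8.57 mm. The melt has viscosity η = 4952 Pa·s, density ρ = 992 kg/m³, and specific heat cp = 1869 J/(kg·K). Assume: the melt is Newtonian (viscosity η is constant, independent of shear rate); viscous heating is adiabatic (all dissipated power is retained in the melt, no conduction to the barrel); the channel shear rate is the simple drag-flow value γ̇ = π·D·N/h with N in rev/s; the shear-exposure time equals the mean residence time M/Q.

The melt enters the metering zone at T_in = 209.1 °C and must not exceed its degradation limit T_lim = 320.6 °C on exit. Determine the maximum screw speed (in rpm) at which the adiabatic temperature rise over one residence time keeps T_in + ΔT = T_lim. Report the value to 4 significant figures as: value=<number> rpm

Q_s = Q / 3600 = 138.1 / 3600 = 0.0383611 kg/s
Mean residence time: t_res = M/Q_s = 3.60 kg / 0.0383611 kg/s = 93.845 s
Geometry in SI: D = 56.0 mm → 0.056 m, h = 8.57 mm → 0.00857 m
ΔT_a = T_lim − T_in = 320.6 − 209.1 = 111.5 K
Invert ΔT = ηγ̇²t_res/(ρcp) for γ̇: γ̇_max² = ΔT_a ρ cp / (η t_res) = 111.5·992·1869 / (4952·93.845) = 444.84 s⁻²
Take the square root: γ̇_max = √(444.84) = 21.0912 s⁻¹
Solve γ̇ = πDN/h for N: N_max = γ̇_max·h/(π·D) = 21.0912 × 0.00857 / (π × 0.056) = 1.02741 rev/s = 61.6448 rpm

value=61.64 rpm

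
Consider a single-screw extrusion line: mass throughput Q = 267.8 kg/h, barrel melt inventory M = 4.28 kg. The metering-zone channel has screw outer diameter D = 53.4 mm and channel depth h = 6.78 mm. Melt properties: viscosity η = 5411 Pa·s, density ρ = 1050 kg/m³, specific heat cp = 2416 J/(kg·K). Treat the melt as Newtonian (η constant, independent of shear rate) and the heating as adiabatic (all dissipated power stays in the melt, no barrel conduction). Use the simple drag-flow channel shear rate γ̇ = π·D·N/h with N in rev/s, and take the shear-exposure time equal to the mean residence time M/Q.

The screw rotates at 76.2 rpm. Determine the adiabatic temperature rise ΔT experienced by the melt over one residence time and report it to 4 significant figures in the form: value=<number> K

Q_s = Q / 3600 = 267.8 / 3600 = 0.0743889 kg/s
Mean residence time: t_res = M/Q_s = 4.28 kg / 0.0743889 kg/s = 57.5355 s
Convert to SI: D = 0.0534 m, h = 0.00678 m, N = 76.2/60 = 1.27 rev/s
Shear rate: γ̇ = πDN/h = π·0.0534·1.27/0.00678 = 31.4243 s⁻¹
ΔT = η·γ̇²·t_res / (ρ·cp) = 5411 · (31.4243)² · 57.5355 / (1050 · 2416) = 121.187 K

value=121.2 K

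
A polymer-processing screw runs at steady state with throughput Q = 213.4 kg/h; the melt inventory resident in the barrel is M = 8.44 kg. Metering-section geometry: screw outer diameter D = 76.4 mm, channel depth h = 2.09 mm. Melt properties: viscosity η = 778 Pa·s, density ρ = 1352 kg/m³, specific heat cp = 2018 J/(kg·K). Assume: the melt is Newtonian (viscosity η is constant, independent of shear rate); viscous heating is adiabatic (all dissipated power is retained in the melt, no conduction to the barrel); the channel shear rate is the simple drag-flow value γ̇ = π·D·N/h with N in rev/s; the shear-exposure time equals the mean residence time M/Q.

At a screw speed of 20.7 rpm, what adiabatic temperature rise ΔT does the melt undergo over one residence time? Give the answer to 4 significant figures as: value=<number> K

value=63.73 K

Throughput in SI: Q_s = 213.4 kg/h ÷ 3600 s/h = 0.0592778 kg/s
t_res = M / Q_s = 8.44 / 0.0592778 = 142.381 s
Geometry in metres: D = 76.4 mm → 0.0764 m, h = 2.09 mm → 0.00209 m; screw speed N = 20.7 rpm = 0.345 rev/s
Shear rate: γ̇ = πDN/h = π·0.0764·0.345/0.00209 = 39.6201 s⁻¹
ΔT = η·γ̇²·t_res/(ρ·cp) = [778 × 39.6201² × 142.381] / [1352 × 2018] = 63.733 K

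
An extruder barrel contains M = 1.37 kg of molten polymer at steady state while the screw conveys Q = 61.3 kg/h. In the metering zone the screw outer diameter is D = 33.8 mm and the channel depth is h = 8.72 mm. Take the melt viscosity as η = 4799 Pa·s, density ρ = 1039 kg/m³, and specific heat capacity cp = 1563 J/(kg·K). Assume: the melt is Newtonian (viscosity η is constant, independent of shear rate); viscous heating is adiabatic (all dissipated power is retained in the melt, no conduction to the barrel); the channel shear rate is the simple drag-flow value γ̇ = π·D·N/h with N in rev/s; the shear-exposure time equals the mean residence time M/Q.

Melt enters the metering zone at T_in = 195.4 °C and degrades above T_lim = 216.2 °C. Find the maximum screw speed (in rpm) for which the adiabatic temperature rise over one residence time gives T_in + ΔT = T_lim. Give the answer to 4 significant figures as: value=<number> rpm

Throughput in SI: Q_s = 61.3 kg/h ÷ 3600 s/h = 0.0170278 kg/s
Mean residence time: t_res = M/Q_s = 1.37 kg / 0.0170278 kg/s = 80.4568 s
Convert to metres: D = 0.0338 m, h = 0.00872 m
ΔT_a = T_lim − T_in = 216.2 °C − 195.4 °C = 20.8 K
Invert ΔT = ηγ̇²t_res/(ρcp) for γ̇: γ̇_max² = ΔT_a ρ cp / (η t_res) = 20.8·1039·1563 / (4799·80.4568) = 87.4832 s⁻²
Take the square root: γ̇_max = √(87.4832) = 9.35324 s⁻¹
N_max = γ̇_max·h / (π·D) = 9.35324 · 0.00872 / (π · 0.0338) = 0.76809 rev/s = 46.0854 rpm

value=46.09 rpm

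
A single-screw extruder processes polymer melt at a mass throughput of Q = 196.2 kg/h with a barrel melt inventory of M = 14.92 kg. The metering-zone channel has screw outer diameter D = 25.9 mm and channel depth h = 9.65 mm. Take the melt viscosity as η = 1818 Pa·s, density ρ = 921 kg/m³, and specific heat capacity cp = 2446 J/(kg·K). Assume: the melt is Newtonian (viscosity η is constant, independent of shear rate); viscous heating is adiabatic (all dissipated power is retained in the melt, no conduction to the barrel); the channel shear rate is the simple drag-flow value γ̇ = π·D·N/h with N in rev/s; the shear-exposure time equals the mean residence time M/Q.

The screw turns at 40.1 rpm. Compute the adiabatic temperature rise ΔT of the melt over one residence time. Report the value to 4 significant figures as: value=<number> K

value=7.016 K

Throughput in SI: Q_s = 196.2 kg/h ÷ 3600 s/h = 0.0545 kg/s
t_res = M / Q_s = 14.92 / 0.0545 = 273.761 s
D = 25.9 mm = 0.0259 m;  h = 9.65 mm = 0.00965 m;  N = 40.1 rpm / 60 = 0.668333 rev/s
γ̇ = π·D·N / h = π · 0.0259 · 0.668333 / 0.00965 = 5.63528 s⁻¹
Adiabatic rise: ΔT = η γ̇² t_res / (ρ cp) = 1818·(5.63528)²·273.761 / (921·2446) = 7.01586 K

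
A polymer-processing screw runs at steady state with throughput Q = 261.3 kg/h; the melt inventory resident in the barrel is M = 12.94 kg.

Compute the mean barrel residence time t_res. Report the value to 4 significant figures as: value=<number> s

value=178.3 s

Q_s = Q / 3600 = 261.3 / 3600 = 0.0725833 kg/s
t_res = M / Q_s = 12.94 ÷ 0.0725833 = 178.278 s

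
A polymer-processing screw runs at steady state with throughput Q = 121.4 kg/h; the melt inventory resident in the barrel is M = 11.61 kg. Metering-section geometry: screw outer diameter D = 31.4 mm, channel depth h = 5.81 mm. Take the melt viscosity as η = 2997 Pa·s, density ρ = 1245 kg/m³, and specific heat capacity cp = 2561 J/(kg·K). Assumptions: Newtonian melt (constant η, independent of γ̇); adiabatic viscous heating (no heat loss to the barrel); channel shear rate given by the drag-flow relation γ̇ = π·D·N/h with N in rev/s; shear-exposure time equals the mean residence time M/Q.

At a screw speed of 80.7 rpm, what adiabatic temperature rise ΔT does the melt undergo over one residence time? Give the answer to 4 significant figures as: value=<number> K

Convert throughput: Q = 121.4 kg/h = 121.4/3600 = 0.0337222 kg/s
t_res = M / Q_s = 11.61 ÷ 0.0337222 = 344.283 s
Convert to SI: D = 0.0314 m, h = 0.00581 m, N = 80.7/60 = 1.345 rev/s
Shear rate: γ̇ = πDN/h = π·0.0314·1.345/0.00581 = 22.8363 s⁻¹
ΔT = η·γ̇²·t_res / (ρ·cp) = 2997 · (22.8363)² · 344.283 / (1245 · 2561) = 168.762 K

value=168.8 K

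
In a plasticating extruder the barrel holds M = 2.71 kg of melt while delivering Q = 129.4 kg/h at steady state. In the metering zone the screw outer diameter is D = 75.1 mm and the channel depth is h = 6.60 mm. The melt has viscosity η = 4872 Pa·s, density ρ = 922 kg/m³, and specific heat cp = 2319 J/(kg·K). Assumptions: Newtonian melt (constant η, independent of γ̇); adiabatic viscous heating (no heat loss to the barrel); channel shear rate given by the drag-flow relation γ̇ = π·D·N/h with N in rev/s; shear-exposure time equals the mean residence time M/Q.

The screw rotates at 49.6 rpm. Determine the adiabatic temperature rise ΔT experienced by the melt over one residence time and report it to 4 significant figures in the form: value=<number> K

Convert throughput: Q = 129.4 kg/h = 129.4/3600 = 0.0359444 kg/s
Mean residence time: t_res = M/Q_s = 2.71 kg / 0.0359444 kg/s = 75.3941 s
Geometry in metres: D = 75.1 mm → 0.0751 m, h = 6.60 mm → 0.0066 m; screw speed N = 49.6 rpm = 0.826667 rev/s
γ̇ = π·D·N / h = π · 0.0751 · 0.826667 / 0.0066 = 29.5513 s⁻¹
ΔT = η·γ̇²·t_res / (ρ·cp) = 4872 · (29.5513)² · 75.3941 / (922 · 2319) = 150.026 K

value=150.0 K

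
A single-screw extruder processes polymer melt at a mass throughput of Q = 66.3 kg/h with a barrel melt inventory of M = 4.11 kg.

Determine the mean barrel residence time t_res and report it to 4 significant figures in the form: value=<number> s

value=223.2 s

Q_s = Q / 3600 = 66.3 / 3600 = 0.0184167 kg/s
Mean residence time: t_res = M/Q_s = 4.11 kg / 0.0184167 kg/s = 223.167 s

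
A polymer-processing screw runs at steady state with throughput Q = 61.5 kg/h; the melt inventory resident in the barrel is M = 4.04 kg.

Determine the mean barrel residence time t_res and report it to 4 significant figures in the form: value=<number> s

value=236.5 s

Q_s = Q / 3600 = 61.5 / 3600 = 0.0170833 kg/s
t_res = M / Q_s = 4.04 ÷ 0.0170833 = 236.488 s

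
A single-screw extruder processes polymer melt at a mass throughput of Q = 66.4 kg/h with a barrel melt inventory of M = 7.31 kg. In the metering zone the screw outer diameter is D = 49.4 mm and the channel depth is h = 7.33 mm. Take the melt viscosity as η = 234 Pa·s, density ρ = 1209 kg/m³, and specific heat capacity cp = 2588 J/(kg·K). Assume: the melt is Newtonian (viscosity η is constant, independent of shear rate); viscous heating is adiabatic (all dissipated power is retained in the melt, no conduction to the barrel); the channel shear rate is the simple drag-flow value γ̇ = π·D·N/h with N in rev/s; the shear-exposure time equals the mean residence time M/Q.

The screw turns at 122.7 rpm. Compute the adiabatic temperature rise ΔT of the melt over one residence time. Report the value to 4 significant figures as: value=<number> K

value=55.57 K

Convert throughput: Q = 66.4 kg/h = 66.4/3600 = 0.0184444 kg/s
t_res = M / Q_s = 7.31 / 0.0184444 = 396.325 s
D = 49.4 mm = 0.0494 m;  h = 7.33 mm = 0.00733 m;  N = 122.7 rpm / 60 = 2.045 rev/s
γ̇ = π D N / h = (π)(0.0494)(2.045) / 0.00733 = 43.2978 s⁻¹
ΔT = η·γ̇²·t_res / (ρ·cp) = 234 · (43.2978)² · 396.325 / (1209 · 2588) = 55.566 K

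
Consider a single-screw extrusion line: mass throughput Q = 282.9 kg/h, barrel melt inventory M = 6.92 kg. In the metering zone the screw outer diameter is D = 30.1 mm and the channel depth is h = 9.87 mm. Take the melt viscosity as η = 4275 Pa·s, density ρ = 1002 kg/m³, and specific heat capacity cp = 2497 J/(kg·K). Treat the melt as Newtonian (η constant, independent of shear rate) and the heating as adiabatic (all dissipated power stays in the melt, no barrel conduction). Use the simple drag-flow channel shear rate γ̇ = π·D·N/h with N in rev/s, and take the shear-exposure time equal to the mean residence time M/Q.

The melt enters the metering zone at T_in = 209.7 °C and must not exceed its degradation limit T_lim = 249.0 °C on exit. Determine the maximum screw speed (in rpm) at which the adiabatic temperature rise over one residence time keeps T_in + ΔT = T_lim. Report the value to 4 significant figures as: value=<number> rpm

value=101.2 rpm

Q_s = Q / 3600 = 282.9 / 3600 = 0.0785833 kg/s
t_res = M / Q_s = 6.92 ÷ 0.0785833 = 88.0594 s
D = 30.1 mm = 0.0301 m;  h = 9.87 mm = 0.00987 m
ΔT_a = T_lim − T_in = 249.0 − 209.7 = 39.3 K
γ̇_max² = ΔT_a·ρ·cp / (η·t_res) = [39.3 × 1002 × 2497] / [4275 × 88.0594] = 261.196 s⁻²
γ̇_max = √261.196 = 16.1616 s⁻¹
N_max = γ̇_max·h / (π·D) = 16.1616 · 0.00987 / (π · 0.0301) = 1.68688 rev/s = 101.213 rpm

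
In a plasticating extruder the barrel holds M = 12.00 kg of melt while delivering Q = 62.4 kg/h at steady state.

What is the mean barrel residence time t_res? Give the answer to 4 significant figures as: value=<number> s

Q_s = Q / 3600 = 62.4 / 3600 = 0.0173333 kg/s
t_res = M / Q_s = 12.00 ÷ 0.0173333 = 692.308 s

value=692.3 s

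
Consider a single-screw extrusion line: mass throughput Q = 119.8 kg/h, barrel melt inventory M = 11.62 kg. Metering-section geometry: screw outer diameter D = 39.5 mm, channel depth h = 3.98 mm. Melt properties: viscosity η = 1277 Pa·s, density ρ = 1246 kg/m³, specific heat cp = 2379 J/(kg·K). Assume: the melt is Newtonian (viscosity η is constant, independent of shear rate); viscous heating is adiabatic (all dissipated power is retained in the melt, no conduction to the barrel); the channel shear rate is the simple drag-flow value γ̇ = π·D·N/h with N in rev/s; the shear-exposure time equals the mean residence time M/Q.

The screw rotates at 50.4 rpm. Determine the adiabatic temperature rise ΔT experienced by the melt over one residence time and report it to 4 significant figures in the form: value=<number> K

value=103.2 K

Throughput in SI: Q_s = 119.8 kg/h ÷ 3600 s/h = 0.0332778 kg/s
t_res = M / Q_s = 11.62 / 0.0332778 = 349.182 s
Geometry in metres: D = 39.5 mm → 0.0395 m, h = 3.98 mm → 0.00398 m; screw speed N = 50.4 rpm = 0.84 rev/s
Shear rate: γ̇ = πDN/h = π·0.0395·0.84/0.00398 = 26.1905 s⁻¹
ΔT = η·γ̇²·t_res/(ρ·cp) = [1277 × 26.1905² × 349.182] / [1246 × 2379] = 103.185 K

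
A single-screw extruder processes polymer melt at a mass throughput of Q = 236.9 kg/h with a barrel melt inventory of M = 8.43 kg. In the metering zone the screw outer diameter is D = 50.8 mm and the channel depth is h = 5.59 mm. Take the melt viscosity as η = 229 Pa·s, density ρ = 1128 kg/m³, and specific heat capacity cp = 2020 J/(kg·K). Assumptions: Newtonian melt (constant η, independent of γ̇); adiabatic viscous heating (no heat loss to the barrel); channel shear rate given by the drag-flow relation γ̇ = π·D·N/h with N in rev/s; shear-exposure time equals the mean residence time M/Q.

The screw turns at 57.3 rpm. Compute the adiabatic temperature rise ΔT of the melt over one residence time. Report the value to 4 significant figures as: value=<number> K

value=9.571 K

Throughput in SI: Q_s = 236.9 kg/h ÷ 3600 s/h = 0.0658056 kg/s
t_res = M / Q_s = 8.43 / 0.0658056 = 128.105 s
Geometry in metres: D = 50.8 mm → 0.0508 m, h = 5.59 mm → 0.00559 m; screw speed N = 57.3 rpm = 0.955 rev/s
γ̇ = π D N / h = (π)(0.0508)(0.955) / 0.00559 = 27.265 s⁻¹
ΔT = η·γ̇²·t_res / (ρ·cp) = 229 · (27.265)² · 128.105 / (1128 · 2020) = 9.57085 K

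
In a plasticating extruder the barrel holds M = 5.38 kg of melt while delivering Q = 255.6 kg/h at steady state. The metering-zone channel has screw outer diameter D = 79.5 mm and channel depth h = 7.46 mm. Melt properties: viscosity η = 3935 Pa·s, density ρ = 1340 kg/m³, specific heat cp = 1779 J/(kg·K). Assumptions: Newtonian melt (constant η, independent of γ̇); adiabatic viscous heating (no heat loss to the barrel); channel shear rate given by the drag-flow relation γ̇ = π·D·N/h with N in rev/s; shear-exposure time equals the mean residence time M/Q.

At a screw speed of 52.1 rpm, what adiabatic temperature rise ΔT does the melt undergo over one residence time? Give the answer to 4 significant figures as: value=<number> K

Throughput in SI: Q_s = 255.6 kg/h ÷ 3600 s/h = 0.071 kg/s
Mean residence time: t_res = M/Q_s = 5.38 kg / 0.071 kg/s = 75.7746 s
Convert to SI: D = 0.0795 m, h = 0.00746 m, N = 52.1/60 = 0.868333 rev/s
γ̇ = π D N / h = (π)(0.0795)(0.868333) / 0.00746 = 29.0713 s⁻¹
ΔT = η·γ̇²·t_res/(ρ·cp) = [3935 × 29.0713² × 75.7746] / [1340 × 1779] = 105.71 K

value=105.7 K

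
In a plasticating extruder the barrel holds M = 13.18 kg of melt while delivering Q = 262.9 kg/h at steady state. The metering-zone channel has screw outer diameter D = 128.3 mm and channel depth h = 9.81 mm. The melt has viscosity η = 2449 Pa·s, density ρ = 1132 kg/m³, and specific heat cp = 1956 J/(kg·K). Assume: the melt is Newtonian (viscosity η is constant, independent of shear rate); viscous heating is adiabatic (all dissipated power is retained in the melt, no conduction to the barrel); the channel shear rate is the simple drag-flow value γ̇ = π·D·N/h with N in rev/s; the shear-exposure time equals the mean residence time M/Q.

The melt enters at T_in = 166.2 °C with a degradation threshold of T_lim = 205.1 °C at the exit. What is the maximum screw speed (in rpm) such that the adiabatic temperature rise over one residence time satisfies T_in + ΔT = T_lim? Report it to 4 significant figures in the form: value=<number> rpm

value=20.39 rpm

Q_s = Q / 3600 = 262.9 / 3600 = 0.0730278 kg/s
t_res = M / Q_s = 13.18 ÷ 0.0730278 = 180.479 s
D = 128.3 mm = 0.1283 m;  h = 9.81 mm = 0.00981 m
ΔT_a = T_lim − T_in = 205.1 °C − 166.2 °C = 38.9 K
γ̇_max² = ΔT_a·ρ·cp / (η·t_res) = [38.9 × 1132 × 1956] / [2449 × 180.479] = 194.872 s⁻²
γ̇_max = sqrt(194.872) = 13.9596 s⁻¹
N_max = γ̇_max h / (πD) = 13.9596·0.00981/(π·0.1283) = 0.339756 rev/s → ×60 = 20.3853 rpm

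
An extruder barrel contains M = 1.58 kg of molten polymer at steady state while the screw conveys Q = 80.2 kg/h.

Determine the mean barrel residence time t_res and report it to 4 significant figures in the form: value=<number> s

Convert throughput: Q = 80.2 kg/h = 80.2/3600 = 0.0222778 kg/s
t_res = M / Q_s = 1.58 ÷ 0.0222778 = 70.9227 s

value=70.92 s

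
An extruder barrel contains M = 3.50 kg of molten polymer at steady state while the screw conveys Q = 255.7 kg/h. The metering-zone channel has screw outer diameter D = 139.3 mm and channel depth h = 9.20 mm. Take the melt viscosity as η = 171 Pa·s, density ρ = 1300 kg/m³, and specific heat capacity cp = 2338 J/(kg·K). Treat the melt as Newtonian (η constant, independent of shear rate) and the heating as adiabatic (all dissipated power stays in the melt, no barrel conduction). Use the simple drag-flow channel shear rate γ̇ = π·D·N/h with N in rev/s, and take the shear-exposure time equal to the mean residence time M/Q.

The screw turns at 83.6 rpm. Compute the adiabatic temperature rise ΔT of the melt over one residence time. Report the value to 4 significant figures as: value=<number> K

value=12.18 K

Throughput in SI: Q_s = 255.7 kg/h ÷ 3600 s/h = 0.0710278 kg/s
Mean residence time: t_res = M/Q_s = 3.50 kg / 0.0710278 kg/s = 49.2765 s
D = 139.3 mm = 0.1393 m;  h = 9.20 mm = 0.0092 m;  N = 83.6 rpm / 60 = 1.39333 rev/s
γ̇ = π D N / h = (π)(0.1393)(1.39333) / 0.0092 = 66.2778 s⁻¹
ΔT = η·γ̇²·t_res/(ρ·cp) = [171 × 66.2778² × 49.2765] / [1300 × 2338] = 12.1782 K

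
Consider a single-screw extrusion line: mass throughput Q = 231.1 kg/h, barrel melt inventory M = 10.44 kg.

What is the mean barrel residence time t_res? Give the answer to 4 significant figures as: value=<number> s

value=162.6 s

Convert throughput: Q = 231.1 kg/h = 231.1/3600 = 0.0641944 kg/s
Mean residence time: t_res = M/Q_s = 10.44 kg / 0.0641944 kg/s = 162.631 s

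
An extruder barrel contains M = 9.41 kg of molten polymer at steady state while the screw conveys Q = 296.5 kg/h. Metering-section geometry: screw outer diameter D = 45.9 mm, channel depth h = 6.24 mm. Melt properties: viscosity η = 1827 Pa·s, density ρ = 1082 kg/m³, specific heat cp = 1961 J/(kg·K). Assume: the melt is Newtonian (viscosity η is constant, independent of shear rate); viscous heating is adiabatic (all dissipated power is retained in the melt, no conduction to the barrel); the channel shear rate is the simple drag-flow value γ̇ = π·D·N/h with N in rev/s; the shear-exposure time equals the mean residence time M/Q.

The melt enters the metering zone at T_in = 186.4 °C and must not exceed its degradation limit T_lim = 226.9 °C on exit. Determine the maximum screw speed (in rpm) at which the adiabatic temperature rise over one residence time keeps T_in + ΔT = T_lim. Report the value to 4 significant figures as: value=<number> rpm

Convert throughput: Q = 296.5 kg/h = 296.5/3600 = 0.0823611 kg/s
t_res = M / Q_s = 9.41 / 0.0823611 = 114.253 s
D = 45.9 mm = 0.0459 m;  h = 6.24 mm = 0.00624 m
ΔT_a = T_lim − T_in = 226.9 − 186.4 = 40.5 K
Invert ΔT = ηγ̇²t_res/(ρcp) for γ̇: γ̇_max² = ΔT_a ρ cp / (η t_res) = 40.5·1082·1961 / (1827·114.253) = 411.674 s⁻²
γ̇_max = √411.674 = 20.2898 s⁻¹
Solve γ̇ = πDN/h for N: N_max = γ̇_max·h/(π·D) = 20.2898 × 0.00624 / (π × 0.0459) = 0.878009 rev/s = 52.6805 rpm

value=52.68 rpm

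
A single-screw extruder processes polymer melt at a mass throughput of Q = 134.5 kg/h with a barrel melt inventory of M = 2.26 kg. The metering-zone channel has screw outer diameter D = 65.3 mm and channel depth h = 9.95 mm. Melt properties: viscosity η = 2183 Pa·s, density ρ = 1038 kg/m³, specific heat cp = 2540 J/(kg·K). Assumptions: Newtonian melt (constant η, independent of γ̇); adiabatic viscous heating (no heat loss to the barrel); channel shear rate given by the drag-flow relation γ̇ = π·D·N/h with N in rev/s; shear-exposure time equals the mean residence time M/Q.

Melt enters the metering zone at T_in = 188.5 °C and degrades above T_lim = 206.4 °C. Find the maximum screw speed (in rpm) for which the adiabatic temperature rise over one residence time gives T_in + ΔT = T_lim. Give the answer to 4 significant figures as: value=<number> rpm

value=55.02 rpm

Convert throughput: Q = 134.5 kg/h = 134.5/3600 = 0.0373611 kg/s
Mean residence time: t_res = M/Q_s = 2.26 kg / 0.0373611 kg/s = 60.4907 s
Geometry in SI: D = 65.3 mm → 0.0653 m, h = 9.95 mm → 0.00995 m
ΔT_a = T_lim − T_in = 206.4 − 188.5 = 17.9 K
Invert ΔT = ηγ̇²t_res/(ρcp) for γ̇: γ̇_max² = ΔT_a ρ cp / (η t_res) = 17.9·1038·2540 / (2183·60.4907) = 357.389 s⁻²
γ̇_max = sqrt(357.389) = 18.9047 s⁻¹
N_max = γ̇_max h / (πD) = 18.9047·0.00995/(π·0.0653) = 0.916919 rev/s → ×60 = 55.0151 rpm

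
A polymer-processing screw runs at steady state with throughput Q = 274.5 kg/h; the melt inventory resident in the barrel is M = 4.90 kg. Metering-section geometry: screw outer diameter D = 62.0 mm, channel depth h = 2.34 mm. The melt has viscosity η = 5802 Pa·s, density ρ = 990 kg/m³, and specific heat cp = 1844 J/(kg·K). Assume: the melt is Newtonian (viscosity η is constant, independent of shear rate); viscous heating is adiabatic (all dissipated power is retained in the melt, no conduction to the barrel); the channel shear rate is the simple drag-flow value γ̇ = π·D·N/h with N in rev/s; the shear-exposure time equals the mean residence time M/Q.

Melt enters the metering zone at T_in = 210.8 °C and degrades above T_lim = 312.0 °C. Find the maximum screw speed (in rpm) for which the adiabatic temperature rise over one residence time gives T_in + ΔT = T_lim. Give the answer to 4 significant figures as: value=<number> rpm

value=16.05 rpm

Q_s = Q / 3600 = 274.5 / 3600 = 0.07625 kg/s
t_res = M / Q_s = 4.90 / 0.07625 = 64.2623 s
D = 62.0 mm = 0.062 m;  h = 2.34 mm = 0.00234 m
ΔT_a = T_lim − T_in = 312.0 − 210.8 = 101.2 K
γ̇_max² = ΔT_a·ρ·cp/(η·t_res) = 101.2·990·1844/(5802·64.2623) = 495.499 s⁻²
Take the square root: γ̇_max = √(495.499) = 22.2598 s⁻¹
N_max = γ̇_max·h / (π·D) = 22.2598 · 0.00234 / (π · 0.062) = 0.267421 rev/s = 16.0453 rpm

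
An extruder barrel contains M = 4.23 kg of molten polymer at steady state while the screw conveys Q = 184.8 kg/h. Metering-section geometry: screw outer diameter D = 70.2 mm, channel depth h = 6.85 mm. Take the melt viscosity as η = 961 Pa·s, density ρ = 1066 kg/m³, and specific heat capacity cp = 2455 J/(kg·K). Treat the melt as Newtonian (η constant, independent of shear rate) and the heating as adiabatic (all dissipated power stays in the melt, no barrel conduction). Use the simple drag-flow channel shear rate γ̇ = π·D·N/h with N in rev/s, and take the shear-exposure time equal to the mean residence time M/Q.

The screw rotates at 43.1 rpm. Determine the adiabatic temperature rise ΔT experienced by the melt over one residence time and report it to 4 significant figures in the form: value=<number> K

Q_s = Q / 3600 = 184.8 / 3600 = 0.0513333 kg/s
t_res = M / Q_s = 4.23 ÷ 0.0513333 = 82.4026 s
D = 70.2 mm = 0.0702 m;  h = 6.85 mm = 0.00685 m;  N = 43.1 rpm / 60 = 0.718333 rev/s
γ̇ = π D N / h = (π)(0.0702)(0.718333) / 0.00685 = 23.1272 s⁻¹
ΔT = η·γ̇²·t_res / (ρ·cp) = 961 · (23.1272)² · 82.4026 / (1066 · 2455) = 16.1845 K

value=16.18 K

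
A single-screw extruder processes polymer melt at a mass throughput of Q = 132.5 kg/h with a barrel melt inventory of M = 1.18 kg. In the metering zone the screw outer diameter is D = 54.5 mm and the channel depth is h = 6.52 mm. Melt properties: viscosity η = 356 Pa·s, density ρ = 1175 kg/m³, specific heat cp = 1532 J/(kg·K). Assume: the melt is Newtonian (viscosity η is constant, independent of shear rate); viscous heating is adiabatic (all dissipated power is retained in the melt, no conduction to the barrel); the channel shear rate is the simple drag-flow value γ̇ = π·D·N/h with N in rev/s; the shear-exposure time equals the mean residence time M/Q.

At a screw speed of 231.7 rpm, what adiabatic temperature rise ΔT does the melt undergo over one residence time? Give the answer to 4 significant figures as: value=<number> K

Throughput in SI: Q_s = 132.5 kg/h ÷ 3600 s/h = 0.0368056 kg/s
Mean residence time: t_res = M/Q_s = 1.18 kg / 0.0368056 kg/s = 32.0604 s
Convert to SI: D = 0.0545 m, h = 0.00652 m, N = 231.7/60 = 3.86167 rev/s
γ̇ = π·D·N / h = π · 0.0545 · 3.86167 / 0.00652 = 101.408 s⁻¹
ΔT = η·γ̇²·t_res / (ρ·cp) = 356 · (101.408)² · 32.0604 / (1175 · 1532) = 65.2032 K

value=65.20 K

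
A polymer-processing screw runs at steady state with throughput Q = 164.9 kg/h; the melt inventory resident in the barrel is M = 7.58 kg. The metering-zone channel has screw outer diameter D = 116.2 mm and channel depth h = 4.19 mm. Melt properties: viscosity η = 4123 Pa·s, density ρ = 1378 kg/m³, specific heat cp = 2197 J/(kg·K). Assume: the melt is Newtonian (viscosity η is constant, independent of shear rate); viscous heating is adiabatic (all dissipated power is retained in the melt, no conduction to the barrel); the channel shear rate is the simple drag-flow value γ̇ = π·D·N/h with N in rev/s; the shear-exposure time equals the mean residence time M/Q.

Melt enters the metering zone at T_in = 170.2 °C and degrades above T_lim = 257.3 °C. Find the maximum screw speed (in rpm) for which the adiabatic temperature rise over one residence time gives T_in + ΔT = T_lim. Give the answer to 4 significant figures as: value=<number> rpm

Throughput in SI: Q_s = 164.9 kg/h ÷ 3600 s/h = 0.0458056 kg/s
t_res = M / Q_s = 7.58 ÷ 0.0458056 = 165.482 s
Geometry in SI: D = 116.2 mm → 0.1162 m, h = 4.19 mm → 0.00419 m
Allowable rise: ΔT_a = T_lim − T_in = 257.3 − 170.2 = 87.1 K
γ̇_max² = ΔT_a·ρ·cp/(η·t_res) = 87.1·1378·2197/(4123·165.482) = 386.485 s⁻²
γ̇_max = sqrt(386.485) = 19.6592 s⁻¹
N_max = γ̇_max h / (πD) = 19.6592·0.00419/(π·0.1162) = 0.225644 rev/s → ×60 = 13.5387 rpm

value=13.54 rpm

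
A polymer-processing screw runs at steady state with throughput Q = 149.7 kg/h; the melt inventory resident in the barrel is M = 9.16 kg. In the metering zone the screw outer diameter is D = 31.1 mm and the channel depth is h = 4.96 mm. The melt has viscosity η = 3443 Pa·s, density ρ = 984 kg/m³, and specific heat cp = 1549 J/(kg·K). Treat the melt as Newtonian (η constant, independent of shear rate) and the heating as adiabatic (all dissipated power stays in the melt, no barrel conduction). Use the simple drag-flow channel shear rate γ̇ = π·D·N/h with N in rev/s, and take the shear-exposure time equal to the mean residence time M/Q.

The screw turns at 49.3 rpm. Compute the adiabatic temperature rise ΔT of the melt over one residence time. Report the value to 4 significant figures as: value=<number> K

value=130.4 K

Q_s = Q / 3600 = 149.7 / 3600 = 0.0415833 kg/s
t_res = M / Q_s = 9.16 / 0.0415833 = 220.281 s
Geometry in metres: D = 31.1 mm → 0.0311 m, h = 4.96 mm → 0.00496 m; screw speed N = 49.3 rpm = 0.821667 rev/s
Shear rate: γ̇ = πDN/h = π·0.0311·0.821667/0.00496 = 16.1854 s⁻¹
Adiabatic rise: ΔT = η γ̇² t_res / (ρ cp) = 3443·(16.1854)²·220.281 / (984·1549) = 130.351 K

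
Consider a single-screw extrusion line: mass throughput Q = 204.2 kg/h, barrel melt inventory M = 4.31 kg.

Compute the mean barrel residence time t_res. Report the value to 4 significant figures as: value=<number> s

Convert throughput: Q = 204.2 kg/h = 204.2/3600 = 0.0567222 kg/s
Mean residence time: t_res = M/Q_s = 4.31 kg / 0.0567222 kg/s = 75.9843 s

value=75.98 s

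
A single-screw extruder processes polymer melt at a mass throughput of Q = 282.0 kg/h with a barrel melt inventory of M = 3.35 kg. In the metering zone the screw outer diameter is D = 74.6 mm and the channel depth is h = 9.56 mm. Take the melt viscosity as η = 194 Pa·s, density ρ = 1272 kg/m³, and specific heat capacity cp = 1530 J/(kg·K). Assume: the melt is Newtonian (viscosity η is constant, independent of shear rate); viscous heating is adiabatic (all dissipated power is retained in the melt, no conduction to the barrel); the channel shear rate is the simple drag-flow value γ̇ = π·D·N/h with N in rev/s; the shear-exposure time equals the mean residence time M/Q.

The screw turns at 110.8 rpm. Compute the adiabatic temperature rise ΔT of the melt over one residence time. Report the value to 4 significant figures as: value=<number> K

Q_s = Q / 3600 = 282.0 / 3600 = 0.0783333 kg/s
t_res = M / Q_s = 3.35 / 0.0783333 = 42.766 s
Geometry in metres: D = 74.6 mm → 0.0746 m, h = 9.56 mm → 0.00956 m; screw speed N = 110.8 rpm = 1.84667 rev/s
Shear rate: γ̇ = πDN/h = π·0.0746·1.84667/0.00956 = 45.2709 s⁻¹
ΔT = η·γ̇²·t_res/(ρ·cp) = [194 × 45.2709² × 42.766] / [1272 × 1530] = 8.73695 K

value=8.737 K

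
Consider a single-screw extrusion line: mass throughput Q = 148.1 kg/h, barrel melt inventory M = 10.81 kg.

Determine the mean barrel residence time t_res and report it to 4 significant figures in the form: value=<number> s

Throughput in SI: Q_s = 148.1 kg/h ÷ 3600 s/h = 0.0411389 kg/s
t_res = M / Q_s = 10.81 ÷ 0.0411389 = 262.768 s

value=262.8 s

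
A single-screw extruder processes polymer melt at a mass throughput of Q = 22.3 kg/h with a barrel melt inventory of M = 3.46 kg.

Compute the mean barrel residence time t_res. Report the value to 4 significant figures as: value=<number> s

Q_s = Q / 3600 = 22.3 / 3600 = 0.00619444 kg/s
t_res = M / Q_s = 3.46 ÷ 0.00619444 = 558.565 s

value=558.6 s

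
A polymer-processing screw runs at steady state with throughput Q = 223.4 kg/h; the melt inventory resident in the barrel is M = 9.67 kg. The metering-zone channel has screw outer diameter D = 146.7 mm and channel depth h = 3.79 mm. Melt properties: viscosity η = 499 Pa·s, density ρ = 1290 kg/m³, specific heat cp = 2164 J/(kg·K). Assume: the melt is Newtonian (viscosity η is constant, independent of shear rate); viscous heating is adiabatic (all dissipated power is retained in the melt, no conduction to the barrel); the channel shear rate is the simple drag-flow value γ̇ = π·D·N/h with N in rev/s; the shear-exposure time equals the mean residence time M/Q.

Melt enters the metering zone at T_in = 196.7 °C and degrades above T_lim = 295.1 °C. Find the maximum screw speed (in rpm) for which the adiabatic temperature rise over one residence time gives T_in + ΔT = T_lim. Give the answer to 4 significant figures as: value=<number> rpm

value=29.33 rpm

Throughput in SI: Q_s = 223.4 kg/h ÷ 3600 s/h = 0.0620556 kg/s
t_res = M / Q_s = 9.67 ÷ 0.0620556 = 155.828 s
Convert to metres: D = 0.1467 m, h = 0.00379 m
ΔT_a = T_lim − T_in = 295.1 − 196.7 = 98.4 K
Invert ΔT = ηγ̇²t_res/(ρcp) for γ̇: γ̇_max² = ΔT_a ρ cp / (η t_res) = 98.4·1290·2164 / (499·155.828) = 3532.61 s⁻²
Take the square root: γ̇_max = √(3532.61) = 59.4358 s⁻¹
N_max = γ̇_max h / (πD) = 59.4358·0.00379/(π·0.1467) = 0.488773 rev/s → ×60 = 29.3264 rpm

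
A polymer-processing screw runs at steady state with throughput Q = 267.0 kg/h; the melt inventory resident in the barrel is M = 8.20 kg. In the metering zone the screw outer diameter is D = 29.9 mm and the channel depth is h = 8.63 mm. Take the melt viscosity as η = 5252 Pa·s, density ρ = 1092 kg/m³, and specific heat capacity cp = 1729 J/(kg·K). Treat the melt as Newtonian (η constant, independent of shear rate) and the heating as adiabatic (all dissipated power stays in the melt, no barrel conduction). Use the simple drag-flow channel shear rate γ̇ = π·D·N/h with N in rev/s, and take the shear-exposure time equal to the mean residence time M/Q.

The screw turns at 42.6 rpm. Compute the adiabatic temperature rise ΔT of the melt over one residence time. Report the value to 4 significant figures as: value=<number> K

value=18.37 K

Throughput in SI: Q_s = 267.0 kg/h ÷ 3600 s/h = 0.0741667 kg/s
t_res = M / Q_s = 8.20 / 0.0741667 = 110.562 s
Convert to SI: D = 0.0299 m, h = 0.00863 m, N = 42.6/60 = 0.71 rev/s
Shear rate: γ̇ = πDN/h = π·0.0299·0.71/0.00863 = 7.72803 s⁻¹
ΔT = η·γ̇²·t_res/(ρ·cp) = [5252 × 7.72803² × 110.562] / [1092 × 1729] = 18.3675 K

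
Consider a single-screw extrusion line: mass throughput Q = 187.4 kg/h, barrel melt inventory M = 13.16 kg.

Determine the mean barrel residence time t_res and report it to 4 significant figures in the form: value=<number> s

value=252.8 s

Throughput in SI: Q_s = 187.4 kg/h ÷ 3600 s/h = 0.0520556 kg/s
t_res = M / Q_s = 13.16 ÷ 0.0520556 = 252.807 s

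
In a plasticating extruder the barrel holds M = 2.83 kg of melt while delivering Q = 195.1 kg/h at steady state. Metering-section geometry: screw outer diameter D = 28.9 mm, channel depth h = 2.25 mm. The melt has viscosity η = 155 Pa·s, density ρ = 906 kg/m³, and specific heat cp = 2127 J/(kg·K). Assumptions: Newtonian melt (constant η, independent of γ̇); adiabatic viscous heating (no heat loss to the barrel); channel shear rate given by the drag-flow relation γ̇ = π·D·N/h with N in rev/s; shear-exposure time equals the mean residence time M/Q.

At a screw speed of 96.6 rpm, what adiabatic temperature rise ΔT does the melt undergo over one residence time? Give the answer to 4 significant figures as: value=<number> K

Convert throughput: Q = 195.1 kg/h = 195.1/3600 = 0.0541944 kg/s
t_res = M / Q_s = 2.83 / 0.0541944 = 52.2194 s
Geometry in metres: D = 28.9 mm → 0.0289 m, h = 2.25 mm → 0.00225 m; screw speed N = 96.6 rpm = 1.61 rev/s
γ̇ = π D N / h = (π)(0.0289)(1.61) / 0.00225 = 64.9667 s⁻¹
ΔT = η·γ̇²·t_res/(ρ·cp) = [155 × 64.9667² × 52.2194] / [906 × 2127] = 17.7276 K

value=17.73 K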